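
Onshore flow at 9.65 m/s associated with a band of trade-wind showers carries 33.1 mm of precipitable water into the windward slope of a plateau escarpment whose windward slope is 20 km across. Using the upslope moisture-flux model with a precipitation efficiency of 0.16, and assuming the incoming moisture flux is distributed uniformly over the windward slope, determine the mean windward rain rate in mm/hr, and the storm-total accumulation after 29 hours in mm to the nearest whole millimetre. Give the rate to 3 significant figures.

Incoming column moisture flux per unit ridge length: F = V × PW = 9.65 × 33.1 = 319.415 mm·m/s.
Spread over the 20 km slope with efficiency ε = 0.16: R = ε·F/W = 0.16 × 319.415 / 20000 m = 2.555e-03 mm/s.
R = 2.555e-03 × 3600 = 9.20 mm/hr.
Over 29 h: total = 9.20 × 29 = 266.8 ≈ 267 mm.

R ≈ 9.20 mm/hr; total ≈ 267 mm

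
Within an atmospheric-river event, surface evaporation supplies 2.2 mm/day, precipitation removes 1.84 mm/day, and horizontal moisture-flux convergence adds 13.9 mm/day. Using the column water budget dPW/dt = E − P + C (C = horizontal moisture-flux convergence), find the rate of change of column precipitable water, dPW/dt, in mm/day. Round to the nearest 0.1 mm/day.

dPW/dt ≈ 14.3 mm/day

dPW/dt = E − P + C = 2.2 − 1.84 + (13.9) = 14.3 mm/day.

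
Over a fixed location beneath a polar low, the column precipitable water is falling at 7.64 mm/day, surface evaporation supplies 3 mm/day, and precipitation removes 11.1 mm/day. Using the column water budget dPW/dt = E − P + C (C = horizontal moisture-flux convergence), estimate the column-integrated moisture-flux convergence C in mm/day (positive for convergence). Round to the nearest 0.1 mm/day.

dPW/dt = -7.64 mm/day.
C = dPW/dt − E + P = (-7.64) − 3 + 11.1 = 0.5 mm/day.

C ≈ 0.5 mm/day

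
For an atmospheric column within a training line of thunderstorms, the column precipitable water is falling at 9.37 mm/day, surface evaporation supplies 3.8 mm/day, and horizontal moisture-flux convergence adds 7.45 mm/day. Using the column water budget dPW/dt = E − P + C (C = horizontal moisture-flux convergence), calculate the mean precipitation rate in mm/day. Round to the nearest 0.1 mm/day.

dPW/dt = -9.37 mm/day.
P = E + C − dPW/dt = 3.8 + (7.45) − (-9.37) = 20.6 mm/day.

P ≈ 20.6 mm/day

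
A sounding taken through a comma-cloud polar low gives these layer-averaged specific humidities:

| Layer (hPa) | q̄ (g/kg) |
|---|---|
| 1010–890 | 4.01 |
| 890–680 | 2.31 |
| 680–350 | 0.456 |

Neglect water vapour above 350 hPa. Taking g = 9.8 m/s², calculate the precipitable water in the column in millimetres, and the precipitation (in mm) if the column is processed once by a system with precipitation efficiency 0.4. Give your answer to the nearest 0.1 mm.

Precipitable water is the column-integrated vapour mass per unit area: PW = (1/g) Σ q̄ Δp, with q in kg/kg and Δp in Pa (1 kg/m² of water = 1 mm).
Layer 1010–890 hPa: Δp = 120 hPa = 12000 Pa, q̄ = 0.00401 kg/kg → 0.00401 × 12000 / 9.8 = 4.91 mm
Layer 890–680 hPa: Δp = 210 hPa = 21000 Pa, q̄ = 0.00231 kg/kg → 0.00231 × 21000 / 9.8 = 4.95 mm
Layer 680–350 hPa: Δp = 330 hPa = 33000 Pa, q̄ = 0.000456 kg/kg → 0.000456 × 33000 / 9.8 = 1.54 mm
PW = 4.91 + 4.95 + 1.54 = 11.40 ≈ 11.4 mm.
Precipitation = ε × PW = 0.4 × 11.4 = 4.6 mm.

PW ≈ 11.4 mm; precipitation ≈ 4.6 mm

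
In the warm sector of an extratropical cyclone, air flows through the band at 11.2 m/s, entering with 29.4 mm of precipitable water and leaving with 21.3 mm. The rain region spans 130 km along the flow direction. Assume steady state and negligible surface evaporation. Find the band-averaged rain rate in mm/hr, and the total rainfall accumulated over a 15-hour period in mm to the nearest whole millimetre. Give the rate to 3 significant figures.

R ≈ 2.51 mm/hr; total ≈ 38 mm

Column moisture flux per unit crosswind length is F = V × PW.
Inflow: F_in = 11.2 × 29.4 = 329.28 mm·m/s
Outflow: F_out = 11.2 × 21.3 = 238.56 mm·m/s
Steady-state rate R = (F_in − F_out)/L = (329.28 − 238.56) / 130000 m = 6.978e-04 mm/s.
R = 6.978e-04 × 3600 = 2.51 mm/hr.
Over 15 h: total = 2.51 × 15 = 37.65 ≈ 38 mm.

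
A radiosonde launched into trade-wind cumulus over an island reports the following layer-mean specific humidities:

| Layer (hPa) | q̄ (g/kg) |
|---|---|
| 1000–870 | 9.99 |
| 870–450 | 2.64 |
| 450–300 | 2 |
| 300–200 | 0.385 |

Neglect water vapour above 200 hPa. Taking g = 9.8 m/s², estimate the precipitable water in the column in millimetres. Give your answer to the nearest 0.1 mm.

PW ≈ 28.0 mm

Precipitable water is the column-integrated vapour mass per unit area: PW = (1/g) Σ q̄ Δp, with q in kg/kg and Δp in Pa (1 kg/m² of water = 1 mm).
Layer 1000–870 hPa: Δp = 130 hPa = 13000 Pa, q̄ = 0.00999 kg/kg → 0.00999 × 13000 / 9.8 = 13.25 mm
Layer 870–450 hPa: Δp = 420 hPa = 42000 Pa, q̄ = 0.00264 kg/kg → 0.00264 × 42000 / 9.8 = 11.31 mm
Layer 450–300 hPa: Δp = 150 hPa = 15000 Pa, q̄ = 0.002 kg/kg → 0.002 × 15000 / 9.8 = 3.06 mm
Layer 300–200 hPa: Δp = 100 hPa = 10000 Pa, q̄ = 0.000385 kg/kg → 0.000385 × 10000 / 9.8 = 0.39 mm
PW = 13.25 + 11.31 + 3.06 + 0.39 = 28.01 ≈ 28.0 mm.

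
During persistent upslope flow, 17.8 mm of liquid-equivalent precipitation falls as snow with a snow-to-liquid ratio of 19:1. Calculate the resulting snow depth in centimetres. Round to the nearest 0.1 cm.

Snow depth = liquid × ratio = 17.8 mm × 19 = 338.2 mm = 33.8 cm.

snow depth ≈ 33.8 cm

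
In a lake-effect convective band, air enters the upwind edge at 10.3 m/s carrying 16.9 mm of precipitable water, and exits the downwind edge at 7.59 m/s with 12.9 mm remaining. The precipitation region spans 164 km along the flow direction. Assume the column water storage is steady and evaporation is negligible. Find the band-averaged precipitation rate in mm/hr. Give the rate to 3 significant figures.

Column moisture flux per unit crosswind length is F = V × PW.
Inflow: F_in = 10.3 × 16.9 = 174.07 mm·m/s
Outflow: F_out = 7.59 × 12.9 = 97.911 mm·m/s
Steady-state rate R = (F_in − F_out)/L = (174.07 − 97.911) / 164000 m = 4.644e-04 mm/s.
R = 4.644e-04 × 3600 = 1.67 mm/hr.

R ≈ 1.67 mm/hr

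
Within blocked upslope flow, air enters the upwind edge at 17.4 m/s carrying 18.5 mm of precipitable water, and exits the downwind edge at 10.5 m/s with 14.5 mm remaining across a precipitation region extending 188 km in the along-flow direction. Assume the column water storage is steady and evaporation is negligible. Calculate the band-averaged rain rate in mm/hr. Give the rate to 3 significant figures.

R ≈ 3.25 mm/hr

Column moisture flux per unit crosswind length is F = V × PW.
Inflow: F_in = 17.4 × 18.5 = 321.9 mm·m/s
Outflow: F_out = 10.5 × 14.5 = 152.25 mm·m/s
Steady-state rate R = (F_in − F_out)/L = (321.9 − 152.25) / 188000 m = 9.024e-04 mm/s.
R = 9.024e-04 × 3600 = 3.25 mm/hr.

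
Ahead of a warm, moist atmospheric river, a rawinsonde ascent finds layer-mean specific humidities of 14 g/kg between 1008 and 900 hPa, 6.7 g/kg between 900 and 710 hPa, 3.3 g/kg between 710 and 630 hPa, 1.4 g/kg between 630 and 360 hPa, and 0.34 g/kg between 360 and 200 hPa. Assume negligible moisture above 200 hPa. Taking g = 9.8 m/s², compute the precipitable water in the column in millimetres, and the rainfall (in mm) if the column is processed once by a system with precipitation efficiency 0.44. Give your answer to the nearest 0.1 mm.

Precipitable water is the column-integrated vapour mass per unit area: PW = (1/g) Σ q̄ Δp, with q in kg/kg and Δp in Pa (1 kg/m² of water = 1 mm).
Layer 1008–900 hPa: Δp = 108 hPa = 10800 Pa, q̄ = 0.014 kg/kg → 0.014 × 10800 / 9.8 = 15.43 mm
Layer 900–710 hPa: Δp = 190 hPa = 19000 Pa, q̄ = 0.0067 kg/kg → 0.0067 × 19000 / 9.8 = 12.99 mm
Layer 710–630 hPa: Δp = 80 hPa = 8000 Pa, q̄ = 0.0033 kg/kg → 0.0033 × 8000 / 9.8 = 2.69 mm
Layer 630–360 hPa: Δp = 270 hPa = 27000 Pa, q̄ = 0.0014 kg/kg → 0.0014 × 27000 / 9.8 = 3.86 mm
Layer 360–200 hPa: Δp = 160 hPa = 16000 Pa, q̄ = 0.00034 kg/kg → 0.00034 × 16000 / 9.8 = 0.56 mm
PW = 15.43 + 12.99 + 2.69 + 3.86 + 0.56 = 35.53 ≈ 35.5 mm.
Rainfall = ε × PW = 0.44 × 35.5 = 15.6 mm.

PW ≈ 35.5 mm; rainfall ≈ 15.6 mm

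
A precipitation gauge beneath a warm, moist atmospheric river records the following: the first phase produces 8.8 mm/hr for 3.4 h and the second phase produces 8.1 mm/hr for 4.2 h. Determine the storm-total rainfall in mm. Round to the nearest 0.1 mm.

total ≈ 63.9 mm

Total = Σ Rᵢ Δtᵢ = 8.8 × 3.4 + 8.1 × 4.2
      = 29.92 + 34.02 = 63.9 mm.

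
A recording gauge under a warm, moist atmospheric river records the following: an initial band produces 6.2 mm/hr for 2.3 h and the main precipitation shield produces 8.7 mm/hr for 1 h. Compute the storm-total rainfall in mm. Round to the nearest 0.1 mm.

Total = Σ Rᵢ Δtᵢ = 6.2 × 2.3 + 8.7 × 1
      = 14.26 + 8.7 = 23.0 mm.

total ≈ 23.0 mm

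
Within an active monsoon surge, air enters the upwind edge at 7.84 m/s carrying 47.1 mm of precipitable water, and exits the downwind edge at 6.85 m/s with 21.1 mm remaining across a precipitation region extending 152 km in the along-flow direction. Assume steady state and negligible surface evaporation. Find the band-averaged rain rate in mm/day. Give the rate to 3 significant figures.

Column moisture flux per unit crosswind length is F = V × PW.
Inflow: F_in = 7.84 × 47.1 = 369.264 mm·m/s
Outflow: F_out = 6.85 × 21.1 = 144.535 mm·m/s
Steady-state rate R = (F_in − F_out)/L = (369.264 − 144.535) / 152000 m = 1.478e-03 mm/s.
R = 1.478e-03 × 3600 × 24 = 128 mm/day.

R ≈ 128 mm/day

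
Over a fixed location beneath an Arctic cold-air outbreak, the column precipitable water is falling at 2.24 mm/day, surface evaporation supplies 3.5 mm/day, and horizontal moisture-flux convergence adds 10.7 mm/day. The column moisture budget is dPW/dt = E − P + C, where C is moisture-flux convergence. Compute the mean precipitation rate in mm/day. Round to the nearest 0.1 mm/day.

dPW/dt = -2.24 mm/day.
P = E + C − dPW/dt = 3.5 + (10.7) − (-2.24) = 16.4 mm/day.

P ≈ 16.4 mm/day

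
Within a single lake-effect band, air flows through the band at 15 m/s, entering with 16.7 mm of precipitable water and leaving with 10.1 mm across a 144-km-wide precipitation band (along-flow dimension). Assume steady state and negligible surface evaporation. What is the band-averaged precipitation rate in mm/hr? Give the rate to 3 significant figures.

Column moisture flux per unit crosswind length is F = V × PW.
Inflow: F_in = 15 × 16.7 = 250.5 mm·m/s
Outflow: F_out = 15 × 10.1 = 151.5 mm·m/s
Steady-state rate R = (F_in − F_out)/L = (250.5 − 151.5) / 144000 m = 6.875e-04 mm/s.
R = 6.875e-04 × 3600 = 2.47 mm/hr.

R ≈ 2.47 mm/hr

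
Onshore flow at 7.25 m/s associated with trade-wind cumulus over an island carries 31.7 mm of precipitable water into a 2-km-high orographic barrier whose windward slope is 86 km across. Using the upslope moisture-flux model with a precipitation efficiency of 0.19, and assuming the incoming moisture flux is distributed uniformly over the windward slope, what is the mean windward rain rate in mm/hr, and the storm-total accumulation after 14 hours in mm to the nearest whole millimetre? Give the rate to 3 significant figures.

R ≈ 1.83 mm/hr; total ≈ 26 mm

Incoming column moisture flux per unit ridge length: F = V × PW = 7.25 × 31.7 = 229.825 mm·m/s.
Spread over the 86 km slope with efficiency ε = 0.19: R = ε·F/W = 0.19 × 229.825 / 86000 m = 5.078e-04 mm/s.
R = 5.078e-04 × 3600 = 1.83 mm/hr.
Over 14 h: total = 1.83 × 14 = 25.62 ≈ 26 mm.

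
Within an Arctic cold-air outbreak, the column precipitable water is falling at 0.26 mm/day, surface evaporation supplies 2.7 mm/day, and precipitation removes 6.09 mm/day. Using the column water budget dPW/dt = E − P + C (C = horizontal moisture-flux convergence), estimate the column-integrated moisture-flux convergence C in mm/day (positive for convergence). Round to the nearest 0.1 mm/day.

C ≈ 3.1 mm/day

dPW/dt = -0.26 mm/day.
C = dPW/dt − E + P = (-0.26) − 2.7 + 6.09 = 3.1 mm/day.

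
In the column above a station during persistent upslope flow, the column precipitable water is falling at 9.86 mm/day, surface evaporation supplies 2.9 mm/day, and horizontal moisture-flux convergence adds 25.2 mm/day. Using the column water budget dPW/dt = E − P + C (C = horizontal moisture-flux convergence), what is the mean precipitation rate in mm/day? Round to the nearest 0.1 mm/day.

dPW/dt = -9.86 mm/day.
P = E + C − dPW/dt = 2.9 + (25.2) − (-9.86) = 38.0 mm/day.

P ≈ 38.0 mm/day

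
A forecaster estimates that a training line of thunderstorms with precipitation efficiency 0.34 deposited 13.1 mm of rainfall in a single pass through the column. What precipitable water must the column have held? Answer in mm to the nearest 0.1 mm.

PW = rainfall / ε = 13.1 / 0.34 = 38.5 mm.

PW ≈ 38.5 mm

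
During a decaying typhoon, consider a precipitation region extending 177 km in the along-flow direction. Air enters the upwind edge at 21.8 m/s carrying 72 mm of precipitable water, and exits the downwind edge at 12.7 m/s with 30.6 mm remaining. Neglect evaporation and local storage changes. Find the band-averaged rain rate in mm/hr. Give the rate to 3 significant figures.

R ≈ 24.0 mm/hr

Column moisture flux per unit crosswind length is F = V × PW.
Inflow: F_in = 21.8 × 72 = 1569.6 mm·m/s
Outflow: F_out = 12.7 × 30.6 = 388.62 mm·m/s
Steady-state rate R = (F_in − F_out)/L = (1569.6 − 388.62) / 177000 m = 6.672e-03 mm/s.
R = 6.672e-03 × 3600 = 24.0 mm/hr.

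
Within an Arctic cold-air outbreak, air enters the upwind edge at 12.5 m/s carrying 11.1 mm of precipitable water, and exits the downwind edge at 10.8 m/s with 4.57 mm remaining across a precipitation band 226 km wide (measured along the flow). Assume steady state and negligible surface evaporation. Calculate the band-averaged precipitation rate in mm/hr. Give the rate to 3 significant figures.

R ≈ 1.42 mm/hr

Column moisture flux per unit crosswind length is F = V × PW.
Inflow: F_in = 12.5 × 11.1 = 138.75 mm·m/s
Outflow: F_out = 10.8 × 4.57 = 49.356 mm·m/s
Steady-state rate R = (F_in − F_out)/L = (138.75 − 49.356) / 226000 m = 3.955e-04 mm/s.
R = 3.955e-04 × 3600 = 1.42 mm/hr.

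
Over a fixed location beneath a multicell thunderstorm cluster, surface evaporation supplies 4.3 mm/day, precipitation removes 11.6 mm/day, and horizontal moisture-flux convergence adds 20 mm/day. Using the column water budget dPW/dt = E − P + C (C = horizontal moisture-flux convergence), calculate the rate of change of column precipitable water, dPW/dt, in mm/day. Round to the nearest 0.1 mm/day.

dPW/dt = E − P + C = 4.3 − 11.6 + (20) = 12.7 mm/day.

dPW/dt ≈ 12.7 mm/day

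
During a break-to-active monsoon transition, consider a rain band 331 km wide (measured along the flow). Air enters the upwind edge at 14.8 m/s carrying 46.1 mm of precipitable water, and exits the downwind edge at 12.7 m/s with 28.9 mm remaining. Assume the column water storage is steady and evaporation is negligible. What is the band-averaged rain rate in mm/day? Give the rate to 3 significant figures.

R ≈ 82.3 mm/day

Column moisture flux per unit crosswind length is F = V × PW.
Inflow: F_in = 14.8 × 46.1 = 682.28 mm·m/s
Outflow: F_out = 12.7 × 28.9 = 367.03 mm·m/s
Steady-state rate R = (F_in − F_out)/L = (682.28 − 367.03) / 331000 m = 9.524e-04 mm/s.
R = 9.524e-04 × 3600 × 24 = 82.3 mm/day.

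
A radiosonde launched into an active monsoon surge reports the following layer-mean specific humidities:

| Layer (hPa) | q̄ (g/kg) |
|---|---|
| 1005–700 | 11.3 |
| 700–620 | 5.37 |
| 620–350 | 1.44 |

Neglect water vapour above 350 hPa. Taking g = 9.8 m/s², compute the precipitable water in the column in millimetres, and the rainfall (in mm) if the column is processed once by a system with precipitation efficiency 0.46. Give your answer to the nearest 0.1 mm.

PW ≈ 43.5 mm; rainfall ≈ 20.0 mm

Precipitable water is the column-integrated vapour mass per unit area: PW = (1/g) Σ q̄ Δp, with q in kg/kg and Δp in Pa (1 kg/m² of water = 1 mm).
Layer 1005–700 hPa: Δp = 305 hPa = 30500 Pa, q̄ = 0.0113 kg/kg → 0.0113 × 30500 / 9.8 = 35.17 mm
Layer 700–620 hPa: Δp = 80 hPa = 8000 Pa, q̄ = 0.00537 kg/kg → 0.00537 × 8000 / 9.8 = 4.38 mm
Layer 620–350 hPa: Δp = 270 hPa = 27000 Pa, q̄ = 0.00144 kg/kg → 0.00144 × 27000 / 9.8 = 3.97 mm
PW = 35.17 + 4.38 + 3.97 = 43.52 ≈ 43.5 mm.
Rainfall = ε × PW = 0.46 × 43.5 = 20.0 mm.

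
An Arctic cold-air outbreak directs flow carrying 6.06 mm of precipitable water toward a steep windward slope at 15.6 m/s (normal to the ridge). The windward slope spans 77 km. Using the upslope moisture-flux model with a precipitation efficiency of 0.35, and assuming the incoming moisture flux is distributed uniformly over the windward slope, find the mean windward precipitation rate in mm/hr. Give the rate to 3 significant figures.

Incoming column moisture flux per unit ridge length: F = V × PW = 15.6 × 6.06 = 94.536 mm·m/s.
Spread over the 77 km slope with efficiency ε = 0.35: R = ε·F/W = 0.35 × 94.536 / 77000 m = 4.297e-04 mm/s.
R = 4.297e-04 × 3600 = 1.55 mm/hr.

R ≈ 1.55 mm/hr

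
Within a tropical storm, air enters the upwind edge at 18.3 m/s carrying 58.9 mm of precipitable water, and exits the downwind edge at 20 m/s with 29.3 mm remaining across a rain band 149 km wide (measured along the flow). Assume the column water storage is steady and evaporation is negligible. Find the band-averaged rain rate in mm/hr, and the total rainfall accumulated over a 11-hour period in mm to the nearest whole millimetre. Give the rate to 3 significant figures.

Column moisture flux per unit crosswind length is F = V × PW.
Inflow: F_in = 18.3 × 58.9 = 1077.87 mm·m/s
Outflow: F_out = 20 × 29.3 = 586 mm·m/s
Steady-state rate R = (F_in − F_out)/L = (1077.87 − 586) / 149000 m = 3.301e-03 mm/s.
R = 3.301e-03 × 3600 = 11.9 mm/hr.
Over 11 h: total = 11.9 × 11 = 130.9 ≈ 131 mm.

R ≈ 11.9 mm/hr; total ≈ 131 mm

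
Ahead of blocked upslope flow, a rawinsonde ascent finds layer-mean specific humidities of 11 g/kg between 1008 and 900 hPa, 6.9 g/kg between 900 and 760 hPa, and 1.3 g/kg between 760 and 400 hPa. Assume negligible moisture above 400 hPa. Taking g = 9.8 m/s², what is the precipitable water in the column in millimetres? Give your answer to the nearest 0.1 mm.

Precipitable water is the column-integrated vapour mass per unit area: PW = (1/g) Σ q̄ Δp, with q in kg/kg and Δp in Pa (1 kg/m² of water = 1 mm).
Layer 1008–900 hPa: Δp = 108 hPa = 10800 Pa, q̄ = 0.011 kg/kg → 0.011 × 10800 / 9.8 = 12.12 mm
Layer 900–760 hPa: Δp = 140 hPa = 14000 Pa, q̄ = 0.0069 kg/kg → 0.0069 × 14000 / 9.8 = 9.86 mm
Layer 760–400 hPa: Δp = 360 hPa = 36000 Pa, q̄ = 0.0013 kg/kg → 0.0013 × 36000 / 9.8 = 4.78 mm
PW = 12.12 + 9.86 + 4.78 = 26.76 ≈ 26.8 mm.

PW ≈ 26.8 mm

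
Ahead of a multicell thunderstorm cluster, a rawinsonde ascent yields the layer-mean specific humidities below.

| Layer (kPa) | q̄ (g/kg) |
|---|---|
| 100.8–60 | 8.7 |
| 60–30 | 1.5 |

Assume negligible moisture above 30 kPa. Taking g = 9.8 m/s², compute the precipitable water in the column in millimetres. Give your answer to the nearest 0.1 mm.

Precipitable water is the column-integrated vapour mass per unit area: PW = (1/g) Σ q̄ Δp, with q in kg/kg and Δp in Pa (1 kg/m² of water = 1 mm).
Layer 100.8–60 kPa: Δp = 408 hPa = 40800 Pa, q̄ = 0.0087 kg/kg → 0.0087 × 40800 / 9.8 = 36.22 mm
Layer 60–30 kPa: Δp = 300 hPa = 30000 Pa, q̄ = 0.0015 kg/kg → 0.0015 × 30000 / 9.8 = 4.59 mm
PW = 36.22 + 4.59 = 40.81 ≈ 40.8 mm.

PW ≈ 40.8 mm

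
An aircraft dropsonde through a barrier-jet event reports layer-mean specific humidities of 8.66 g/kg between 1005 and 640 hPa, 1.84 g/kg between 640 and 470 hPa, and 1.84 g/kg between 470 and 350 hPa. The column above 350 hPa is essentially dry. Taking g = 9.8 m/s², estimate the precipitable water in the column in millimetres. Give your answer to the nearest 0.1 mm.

Precipitable water is the column-integrated vapour mass per unit area: PW = (1/g) Σ q̄ Δp, with q in kg/kg and Δp in Pa (1 kg/m² of water = 1 mm).
Layer 1005–640 hPa: Δp = 365 hPa = 36500 Pa, q̄ = 0.00866 kg/kg → 0.00866 × 36500 / 9.8 = 32.25 mm
Layer 640–470 hPa: Δp = 170 hPa = 17000 Pa, q̄ = 0.00184 kg/kg → 0.00184 × 17000 / 9.8 = 3.19 mm
Layer 470–350 hPa: Δp = 120 hPa = 12000 Pa, q̄ = 0.00184 kg/kg → 0.00184 × 12000 / 9.8 = 2.25 mm
PW = 32.25 + 3.19 + 2.25 = 37.69 ≈ 37.7 mm.

PW ≈ 37.7 mm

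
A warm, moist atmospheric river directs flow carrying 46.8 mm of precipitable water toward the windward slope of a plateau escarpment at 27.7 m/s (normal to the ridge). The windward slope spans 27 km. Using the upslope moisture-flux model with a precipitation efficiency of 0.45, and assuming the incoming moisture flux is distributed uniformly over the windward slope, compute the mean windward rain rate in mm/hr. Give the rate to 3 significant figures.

R ≈ 77.8 mm/hr

Incoming column moisture flux per unit ridge length: F = V × PW = 27.7 × 46.8 = 1296.36 mm·m/s.
Spread over the 27 km slope with efficiency ε = 0.45: R = ε·F/W = 0.45 × 1296.36 / 27000 m = 2.161e-02 mm/s.
R = 2.161e-02 × 3600 = 77.8 mm/hr.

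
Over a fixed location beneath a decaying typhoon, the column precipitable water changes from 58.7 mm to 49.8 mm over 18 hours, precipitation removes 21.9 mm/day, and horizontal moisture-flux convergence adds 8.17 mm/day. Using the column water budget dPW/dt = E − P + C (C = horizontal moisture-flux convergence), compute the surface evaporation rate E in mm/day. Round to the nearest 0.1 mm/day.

E ≈ 1.9 mm/day

dPW/dt = (49.8 − 58.7) mm / (18/24 day) = -11.867 mm/day.
E = dPW/dt + P − C = (-11.867) + 21.9 − (8.17) = 1.9 mm/day.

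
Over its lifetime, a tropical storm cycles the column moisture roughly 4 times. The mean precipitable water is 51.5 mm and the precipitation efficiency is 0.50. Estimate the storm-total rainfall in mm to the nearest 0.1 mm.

Each cycle deposits ε × PW = 0.50 × 51.5 = 25.75 mm.
Over 4 cycles: 4 × 25.75 = 103.0 mm.

rainfall ≈ 103.0 mm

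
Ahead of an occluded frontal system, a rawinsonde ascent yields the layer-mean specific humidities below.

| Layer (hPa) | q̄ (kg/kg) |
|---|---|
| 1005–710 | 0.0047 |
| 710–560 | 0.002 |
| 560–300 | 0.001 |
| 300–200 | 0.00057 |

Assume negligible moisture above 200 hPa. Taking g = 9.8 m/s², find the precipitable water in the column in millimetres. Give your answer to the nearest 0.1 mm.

Precipitable water is the column-integrated vapour mass per unit area: PW = (1/g) Σ q̄ Δp, with q in kg/kg and Δp in Pa (1 kg/m² of water = 1 mm).
Layer 1005–710 hPa: Δp = 295 hPa = 29500 Pa, q̄ = 0.0047 kg/kg → 0.0047 × 29500 / 9.8 = 14.15 mm
Layer 710–560 hPa: Δp = 150 hPa = 15000 Pa, q̄ = 0.002 kg/kg → 0.002 × 15000 / 9.8 = 3.06 mm
Layer 560–300 hPa: Δp = 260 hPa = 26000 Pa, q̄ = 0.001 kg/kg → 0.001 × 26000 / 9.8 = 2.65 mm
Layer 300–200 hPa: Δp = 100 hPa = 10000 Pa, q̄ = 0.00057 kg/kg → 0.00057 × 10000 / 9.8 = 0.58 mm
PW = 14.15 + 3.06 + 2.65 + 0.58 = 20.44 ≈ 20.4 mm.

PW ≈ 20.4 mm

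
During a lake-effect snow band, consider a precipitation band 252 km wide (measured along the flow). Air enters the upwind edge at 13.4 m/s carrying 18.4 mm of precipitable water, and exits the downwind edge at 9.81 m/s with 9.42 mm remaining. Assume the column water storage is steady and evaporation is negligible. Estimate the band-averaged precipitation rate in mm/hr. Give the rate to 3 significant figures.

R ≈ 2.20 mm/hr

Column moisture flux per unit crosswind length is F = V × PW.
Inflow: F_in = 13.4 × 18.4 = 246.56 mm·m/s
Outflow: F_out = 9.81 × 9.42 = 92.4102 mm·m/s
Steady-state rate R = (F_in − F_out)/L = (246.56 − 92.4102) / 252000 m = 6.117e-04 mm/s.
R = 6.117e-04 × 3600 = 2.20 mm/hr.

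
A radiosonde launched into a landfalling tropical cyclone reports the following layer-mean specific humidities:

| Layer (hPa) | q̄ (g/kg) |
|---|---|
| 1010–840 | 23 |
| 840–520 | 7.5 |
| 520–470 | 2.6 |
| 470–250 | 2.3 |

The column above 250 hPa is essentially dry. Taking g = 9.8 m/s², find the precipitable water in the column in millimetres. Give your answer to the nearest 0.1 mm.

PW ≈ 70.9 mm

Precipitable water is the column-integrated vapour mass per unit area: PW = (1/g) Σ q̄ Δp, with q in kg/kg and Δp in Pa (1 kg/m² of water = 1 mm).
Layer 1010–840 hPa: Δp = 170 hPa = 17000 Pa, q̄ = 0.023 kg/kg → 0.023 × 17000 / 9.8 = 39.90 mm
Layer 840–520 hPa: Δp = 320 hPa = 32000 Pa, q̄ = 0.0075 kg/kg → 0.0075 × 32000 / 9.8 = 24.49 mm
Layer 520–470 hPa: Δp = 50 hPa = 5000 Pa, q̄ = 0.0026 kg/kg → 0.0026 × 5000 / 9.8 = 1.33 mm
Layer 470–250 hPa: Δp = 220 hPa = 22000 Pa, q̄ = 0.0023 kg/kg → 0.0023 × 22000 / 9.8 = 5.16 mm
PW = 39.90 + 24.49 + 1.33 + 5.16 = 70.88 ≈ 70.9 mm.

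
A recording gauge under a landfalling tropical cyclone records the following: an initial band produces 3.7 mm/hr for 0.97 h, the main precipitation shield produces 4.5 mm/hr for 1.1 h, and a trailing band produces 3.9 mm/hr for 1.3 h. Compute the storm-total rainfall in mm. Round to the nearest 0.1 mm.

Total = Σ Rᵢ Δtᵢ = 3.7 × 0.97 + 4.5 × 1.1 + 3.9 × 1.3
      = 3.589 + 4.95 + 5.07 = 13.6 mm.

total ≈ 13.6 mm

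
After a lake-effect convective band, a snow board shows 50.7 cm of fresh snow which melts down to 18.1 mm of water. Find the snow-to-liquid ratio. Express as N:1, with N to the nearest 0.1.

ratio ≈ 28.0

Ratio = snow depth / SWE = 507 mm / 18.1 mm = 28.0, i.e. 28.0:1.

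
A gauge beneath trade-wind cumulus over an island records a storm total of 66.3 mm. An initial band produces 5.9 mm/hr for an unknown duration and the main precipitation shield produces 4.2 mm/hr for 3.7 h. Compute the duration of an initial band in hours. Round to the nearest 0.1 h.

Known phases: 4.2 × 3.7 = 15.54 mm.
Remaining depth = 66.3 − 15.54 = 50.76 mm.
Duration = 50.76 / 5.9 = 8.6 h.

duration ≈ 8.6 h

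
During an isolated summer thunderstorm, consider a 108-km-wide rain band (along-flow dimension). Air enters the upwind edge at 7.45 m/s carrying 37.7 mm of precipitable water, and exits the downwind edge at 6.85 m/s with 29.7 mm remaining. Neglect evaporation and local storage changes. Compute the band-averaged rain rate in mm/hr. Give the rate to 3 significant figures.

Column moisture flux per unit crosswind length is F = V × PW.
Inflow: F_in = 7.45 × 37.7 = 280.865 mm·m/s
Outflow: F_out = 6.85 × 29.7 = 203.445 mm·m/s
Steady-state rate R = (F_in − F_out)/L = (280.865 − 203.445) / 108000 m = 7.169e-04 mm/s.
R = 7.169e-04 × 3600 = 2.58 mm/hr.

R ≈ 2.58 mm/hr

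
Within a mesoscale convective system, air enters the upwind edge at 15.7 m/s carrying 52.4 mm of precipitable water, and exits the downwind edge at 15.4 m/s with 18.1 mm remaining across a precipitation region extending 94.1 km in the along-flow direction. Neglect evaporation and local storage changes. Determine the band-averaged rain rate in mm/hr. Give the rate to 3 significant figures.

Column moisture flux per unit crosswind length is F = V × PW.
Inflow: F_in = 15.7 × 52.4 = 822.68 mm·m/s
Outflow: F_out = 15.4 × 18.1 = 278.74 mm·m/s
Steady-state rate R = (F_in − F_out)/L = (822.68 − 278.74) / 94100 m = 5.780e-03 mm/s.
R = 5.780e-03 × 3600 = 20.8 mm/hr.

R ≈ 20.8 mm/hr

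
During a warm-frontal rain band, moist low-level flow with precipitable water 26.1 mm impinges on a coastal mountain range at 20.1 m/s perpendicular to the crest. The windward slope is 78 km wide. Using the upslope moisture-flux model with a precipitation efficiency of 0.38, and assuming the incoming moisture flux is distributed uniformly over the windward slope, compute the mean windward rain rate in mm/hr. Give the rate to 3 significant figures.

R ≈ 9.20 mm/hr

Incoming column moisture flux per unit ridge length: F = V × PW = 20.1 × 26.1 = 524.61 mm·m/s.
Spread over the 78 km slope with efficiency ε = 0.38: R = ε·F/W = 0.38 × 524.61 / 78000 m = 2.556e-03 mm/s.
R = 2.556e-03 × 3600 = 9.20 mm/hr.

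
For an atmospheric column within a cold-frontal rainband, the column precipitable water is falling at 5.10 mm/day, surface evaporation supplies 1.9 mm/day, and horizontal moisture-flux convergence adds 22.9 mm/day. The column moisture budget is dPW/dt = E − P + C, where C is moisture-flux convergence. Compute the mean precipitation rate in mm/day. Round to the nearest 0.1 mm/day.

dPW/dt = -5.10 mm/day.
P = E + C − dPW/dt = 1.9 + (22.9) − (-5.10) = 29.9 mm/day.

P ≈ 29.9 mm/day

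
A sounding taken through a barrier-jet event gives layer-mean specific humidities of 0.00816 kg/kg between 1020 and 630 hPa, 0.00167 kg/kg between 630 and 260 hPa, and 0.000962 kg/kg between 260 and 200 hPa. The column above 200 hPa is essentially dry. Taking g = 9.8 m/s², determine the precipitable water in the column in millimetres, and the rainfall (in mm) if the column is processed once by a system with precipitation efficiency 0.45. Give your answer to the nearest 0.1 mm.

Precipitable water is the column-integrated vapour mass per unit area: PW = (1/g) Σ q̄ Δp, with q in kg/kg and Δp in Pa (1 kg/m² of water = 1 mm).
Layer 1020–630 hPa: Δp = 390 hPa = 39000 Pa, q̄ = 0.00816 kg/kg → 0.00816 × 39000 / 9.8 = 32.47 mm
Layer 630–260 hPa: Δp = 370 hPa = 37000 Pa, q̄ = 0.00167 kg/kg → 0.00167 × 37000 / 9.8 = 6.31 mm
Layer 260–200 hPa: Δp = 60 hPa = 6000 Pa, q̄ = 0.000962 kg/kg → 0.000962 × 6000 / 9.8 = 0.59 mm
PW = 32.47 + 6.31 + 0.59 = 39.37 ≈ 39.4 mm.
Rainfall = ε × PW = 0.45 × 39.4 = 17.7 mm.

PW ≈ 39.4 mm; rainfall ≈ 17.7 mm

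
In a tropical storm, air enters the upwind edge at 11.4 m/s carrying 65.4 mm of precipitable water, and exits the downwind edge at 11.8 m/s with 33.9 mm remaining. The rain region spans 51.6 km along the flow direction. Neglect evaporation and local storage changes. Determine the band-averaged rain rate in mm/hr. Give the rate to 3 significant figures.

Column moisture flux per unit crosswind length is F = V × PW.
Inflow: F_in = 11.4 × 65.4 = 745.56 mm·m/s
Outflow: F_out = 11.8 × 33.9 = 400.02 mm·m/s
Steady-state rate R = (F_in − F_out)/L = (745.56 − 400.02) / 51600 m = 6.697e-03 mm/s.
R = 6.697e-03 × 3600 = 24.1 mm/hr.

R ≈ 24.1 mm/hr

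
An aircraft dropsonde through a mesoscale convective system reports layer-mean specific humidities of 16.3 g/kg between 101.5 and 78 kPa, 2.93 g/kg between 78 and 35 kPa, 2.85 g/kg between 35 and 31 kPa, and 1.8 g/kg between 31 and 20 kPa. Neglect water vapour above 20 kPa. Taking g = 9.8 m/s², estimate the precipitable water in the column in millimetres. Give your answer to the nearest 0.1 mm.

PW ≈ 55.1 mm

Precipitable water is the column-integrated vapour mass per unit area: PW = (1/g) Σ q̄ Δp, with q in kg/kg and Δp in Pa (1 kg/m² of water = 1 mm).
Layer 101.5–78 kPa: Δp = 235 hPa = 23500 Pa, q̄ = 0.0163 kg/kg → 0.0163 × 23500 / 9.8 = 39.09 mm
Layer 78–35 kPa: Δp = 430 hPa = 43000 Pa, q̄ = 0.00293 kg/kg → 0.00293 × 43000 / 9.8 = 12.86 mm
Layer 35–31 kPa: Δp = 40 hPa = 4000 Pa, q̄ = 0.00285 kg/kg → 0.00285 × 4000 / 9.8 = 1.16 mm
Layer 31–20 kPa: Δp = 110 hPa = 11000 Pa, q̄ = 0.0018 kg/kg → 0.0018 × 11000 / 9.8 = 2.02 mm
PW = 39.09 + 12.86 + 1.16 + 2.02 = 55.13 ≈ 55.1 mm.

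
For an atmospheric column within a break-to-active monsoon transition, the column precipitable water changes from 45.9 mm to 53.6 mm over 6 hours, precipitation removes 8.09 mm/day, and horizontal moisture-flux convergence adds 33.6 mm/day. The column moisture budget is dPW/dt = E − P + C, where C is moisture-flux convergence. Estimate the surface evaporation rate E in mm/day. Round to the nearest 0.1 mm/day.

E ≈ 5.3 mm/day

dPW/dt = (53.6 − 45.9) mm / (6/24 day) = +30.800 mm/day.
E = dPW/dt + P − C = (+30.800) + 8.09 − (33.6) = 5.3 mm/day.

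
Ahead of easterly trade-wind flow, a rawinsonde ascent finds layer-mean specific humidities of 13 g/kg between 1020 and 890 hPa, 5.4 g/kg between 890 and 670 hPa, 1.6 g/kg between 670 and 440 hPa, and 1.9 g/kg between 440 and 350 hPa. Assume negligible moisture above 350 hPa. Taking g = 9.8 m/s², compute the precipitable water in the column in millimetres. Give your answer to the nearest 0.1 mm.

Precipitable water is the column-integrated vapour mass per unit area: PW = (1/g) Σ q̄ Δp, with q in kg/kg and Δp in Pa (1 kg/m² of water = 1 mm).
Layer 1020–890 hPa: Δp = 130 hPa = 13000 Pa, q̄ = 0.013 kg/kg → 0.013 × 13000 / 9.8 = 17.24 mm
Layer 890–670 hPa: Δp = 220 hPa = 22000 Pa, q̄ = 0.0054 kg/kg → 0.0054 × 22000 / 9.8 = 12.12 mm
Layer 670–440 hPa: Δp = 230 hPa = 23000 Pa, q̄ = 0.0016 kg/kg → 0.0016 × 23000 / 9.8 = 3.76 mm
Layer 440–350 hPa: Δp = 90 hPa = 9000 Pa, q̄ = 0.0019 kg/kg → 0.0019 × 9000 / 9.8 = 1.74 mm
PW = 17.24 + 12.12 + 3.76 + 1.74 = 34.86 ≈ 34.9 mm.

PW ≈ 34.9 mm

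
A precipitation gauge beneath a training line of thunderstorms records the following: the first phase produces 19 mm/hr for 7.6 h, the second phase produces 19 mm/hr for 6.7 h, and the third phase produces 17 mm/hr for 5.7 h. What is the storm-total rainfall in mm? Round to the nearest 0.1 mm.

Total = Σ Rᵢ Δtᵢ = 19 × 7.6 + 19 × 6.7 + 17 × 5.7
      = 144.4 + 127.3 + 96.9 = 368.6 mm.

total ≈ 368.6 mm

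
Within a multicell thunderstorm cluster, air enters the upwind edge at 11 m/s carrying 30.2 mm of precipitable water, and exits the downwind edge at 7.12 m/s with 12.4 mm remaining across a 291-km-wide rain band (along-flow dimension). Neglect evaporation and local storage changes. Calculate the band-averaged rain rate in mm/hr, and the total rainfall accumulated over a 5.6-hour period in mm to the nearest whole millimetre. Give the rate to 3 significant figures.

Column moisture flux per unit crosswind length is F = V × PW.
Inflow: F_in = 11 × 30.2 = 332.2 mm·m/s
Outflow: F_out = 7.12 × 12.4 = 88.288 mm·m/s
Steady-state rate R = (F_in − F_out)/L = (332.2 − 88.288) / 291000 m = 8.382e-04 mm/s.
R = 8.382e-04 × 3600 = 3.02 mm/hr.
Over 5.6 h: total = 3.02 × 5.6 = 16.912 ≈ 17 mm.

R ≈ 3.02 mm/hr; total ≈ 17 mm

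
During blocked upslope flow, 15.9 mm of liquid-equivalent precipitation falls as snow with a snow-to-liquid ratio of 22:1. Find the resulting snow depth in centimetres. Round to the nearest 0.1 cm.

Snow depth = liquid × ratio = 15.9 mm × 22 = 349.8 mm = 35.0 cm.

snow depth ≈ 35.0 cm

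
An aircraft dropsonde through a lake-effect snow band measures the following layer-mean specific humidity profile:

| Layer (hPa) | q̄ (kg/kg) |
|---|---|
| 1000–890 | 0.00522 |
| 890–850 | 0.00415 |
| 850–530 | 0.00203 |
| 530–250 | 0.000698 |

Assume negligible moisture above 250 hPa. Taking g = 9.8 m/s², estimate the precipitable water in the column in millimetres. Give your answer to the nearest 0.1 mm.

Precipitable water is the column-integrated vapour mass per unit area: PW = (1/g) Σ q̄ Δp, with q in kg/kg and Δp in Pa (1 kg/m² of water = 1 mm).
Layer 1000–890 hPa: Δp = 110 hPa = 11000 Pa, q̄ = 0.00522 kg/kg → 0.00522 × 11000 / 9.8 = 5.86 mm
Layer 890–850 hPa: Δp = 40 hPa = 4000 Pa, q̄ = 0.00415 kg/kg → 0.00415 × 4000 / 9.8 = 1.69 mm
Layer 850–530 hPa: Δp = 320 hPa = 32000 Pa, q̄ = 0.00203 kg/kg → 0.00203 × 32000 / 9.8 = 6.63 mm
Layer 530–250 hPa: Δp = 280 hPa = 28000 Pa, q̄ = 0.000698 kg/kg → 0.000698 × 28000 / 9.8 = 1.99 mm
PW = 5.86 + 1.69 + 6.63 + 1.99 = 16.17 ≈ 16.2 mm.

PW ≈ 16.2 mm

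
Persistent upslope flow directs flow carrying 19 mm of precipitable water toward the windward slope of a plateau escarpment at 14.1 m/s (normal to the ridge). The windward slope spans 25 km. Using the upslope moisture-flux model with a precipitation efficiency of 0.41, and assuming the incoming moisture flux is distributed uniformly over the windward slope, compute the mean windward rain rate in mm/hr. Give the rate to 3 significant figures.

R ≈ 15.8 mm/hr

Incoming column moisture flux per unit ridge length: F = V × PW = 14.1 × 19 = 267.9 mm·m/s.
Spread over the 25 km slope with efficiency ε = 0.41: R = ε·F/W = 0.41 × 267.9 / 25000 m = 4.394e-03 mm/s.
R = 4.394e-03 × 3600 = 15.8 mm/hr.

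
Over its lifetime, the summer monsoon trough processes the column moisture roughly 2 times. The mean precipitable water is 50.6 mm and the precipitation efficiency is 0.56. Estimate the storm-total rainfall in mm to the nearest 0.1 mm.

Each cycle deposits ε × PW = 0.56 × 50.6 = 28.336 mm.
Over 2 cycles: 2 × 28.336 = 56.7 mm.

rainfall ≈ 56.7 mm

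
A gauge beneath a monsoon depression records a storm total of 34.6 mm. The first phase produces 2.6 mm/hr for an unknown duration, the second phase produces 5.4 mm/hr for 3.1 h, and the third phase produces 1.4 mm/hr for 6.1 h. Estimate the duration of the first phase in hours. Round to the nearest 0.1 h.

duration ≈ 3.6 h

Known phases: 5.4 × 3.1 + 1.4 × 6.1 = 16.74 + 8.54 = 25.28 mm.
Remaining depth = 34.6 − 25.28 = 9.32 mm.
Duration = 9.32 / 2.6 = 3.6 h.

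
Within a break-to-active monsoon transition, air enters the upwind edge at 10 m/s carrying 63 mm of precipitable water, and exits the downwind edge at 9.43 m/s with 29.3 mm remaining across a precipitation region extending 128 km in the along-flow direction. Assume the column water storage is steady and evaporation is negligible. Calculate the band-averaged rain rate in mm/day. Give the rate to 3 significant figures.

R ≈ 239 mm/day

Column moisture flux per unit crosswind length is F = V × PW.
Inflow: F_in = 10 × 63 = 630 mm·m/s
Outflow: F_out = 9.43 × 29.3 = 276.299 mm·m/s
Steady-state rate R = (F_in − F_out)/L = (630 − 276.299) / 128000 m = 2.763e-03 mm/s.
R = 2.763e-03 × 3600 × 24 = 239 mm/day.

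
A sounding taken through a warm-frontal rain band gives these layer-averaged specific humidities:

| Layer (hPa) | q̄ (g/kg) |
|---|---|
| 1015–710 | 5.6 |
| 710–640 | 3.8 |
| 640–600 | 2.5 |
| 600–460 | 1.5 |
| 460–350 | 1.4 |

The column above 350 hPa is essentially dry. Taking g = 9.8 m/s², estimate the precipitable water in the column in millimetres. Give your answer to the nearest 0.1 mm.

PW ≈ 24.9 mm

Precipitable water is the column-integrated vapour mass per unit area: PW = (1/g) Σ q̄ Δp, with q in kg/kg and Δp in Pa (1 kg/m² of water = 1 mm).
Layer 1015–710 hPa: Δp = 305 hPa = 30500 Pa, q̄ = 0.0056 kg/kg → 0.0056 × 30500 / 9.8 = 17.43 mm
Layer 710–640 hPa: Δp = 70 hPa = 7000 Pa, q̄ = 0.0038 kg/kg → 0.0038 × 7000 / 9.8 = 2.71 mm
Layer 640–600 hPa: Δp = 40 hPa = 4000 Pa, q̄ = 0.0025 kg/kg → 0.0025 × 4000 / 9.8 = 1.02 mm
Layer 600–460 hPa: Δp = 140 hPa = 14000 Pa, q̄ = 0.0015 kg/kg → 0.0015 × 14000 / 9.8 = 2.14 mm
Layer 460–350 hPa: Δp = 110 hPa = 11000 Pa, q̄ = 0.0014 kg/kg → 0.0014 × 11000 / 9.8 = 1.57 mm
PW = 17.43 + 2.71 + 1.02 + 2.14 + 1.57 = 24.87 ≈ 24.9 mm.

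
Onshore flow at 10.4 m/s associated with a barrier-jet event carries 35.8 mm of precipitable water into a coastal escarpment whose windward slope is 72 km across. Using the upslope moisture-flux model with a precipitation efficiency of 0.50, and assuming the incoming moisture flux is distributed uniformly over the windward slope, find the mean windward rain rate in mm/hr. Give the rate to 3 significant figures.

Incoming column moisture flux per unit ridge length: F = V × PW = 10.4 × 35.8 = 372.32 mm·m/s.
Spread over the 72 km slope with efficiency ε = 0.50: R = ε·F/W = 0.50 × 372.32 / 72000 m = 2.586e-03 mm/s.
R = 2.586e-03 × 3600 = 9.31 mm/hr.

R ≈ 9.31 mm/hr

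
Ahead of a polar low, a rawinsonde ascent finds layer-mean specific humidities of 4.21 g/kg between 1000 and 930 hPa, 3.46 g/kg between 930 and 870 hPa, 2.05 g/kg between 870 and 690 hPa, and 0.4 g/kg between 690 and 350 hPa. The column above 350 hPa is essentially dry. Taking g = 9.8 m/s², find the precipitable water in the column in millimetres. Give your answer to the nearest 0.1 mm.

Precipitable water is the column-integrated vapour mass per unit area: PW = (1/g) Σ q̄ Δp, with q in kg/kg and Δp in Pa (1 kg/m² of water = 1 mm).
Layer 1000–930 hPa: Δp = 70 hPa = 7000 Pa, q̄ = 0.00421 kg/kg → 0.00421 × 7000 / 9.8 = 3.01 mm
Layer 930–870 hPa: Δp = 60 hPa = 6000 Pa, q̄ = 0.00346 kg/kg → 0.00346 × 6000 / 9.8 = 2.12 mm
Layer 870–690 hPa: Δp = 180 hPa = 18000 Pa, q̄ = 0.00205 kg/kg → 0.00205 × 18000 / 9.8 = 3.77 mm
Layer 690–350 hPa: Δp = 340 hPa = 34000 Pa, q̄ = 0.0004 kg/kg → 0.0004 × 34000 / 9.8 = 1.39 mm
PW = 3.01 + 2.12 + 3.77 + 1.39 = 10.29 ≈ 10.3 mm.

PW ≈ 10.3 mm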